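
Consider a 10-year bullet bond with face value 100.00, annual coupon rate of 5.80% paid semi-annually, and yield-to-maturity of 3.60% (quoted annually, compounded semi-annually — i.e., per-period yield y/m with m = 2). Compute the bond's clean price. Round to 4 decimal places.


Coupon per period c = face * coupon_rate / m = 2.900000
Periods per year m = 2; per-period yield y/m = 0.018000
Number of cashflows N = 20
Cashflows (t years, CF_t, discount factor 1/(1+y/m)^(m*t), PV):
  t = 0.5000: CF_t = 2.900000, DF = 0.982318, PV = 2.848723
  t = 1.0000: CF_t = 2.900000, DF = 0.964949, PV = 2.798353
  t = 1.5000: CF_t = 2.900000, DF = 0.947887, PV = 2.748873
  t = 2.0000: CF_t = 2.900000, DF = 0.931127, PV = 2.700268
  t = 2.5000: CF_t = 2.900000, DF = 0.914663, PV = 2.652523
  t = 3.0000: CF_t = 2.900000, DF = 0.898490, PV = 2.605622
  t = 3.5000: CF_t = 2.900000, DF = 0.882603, PV = 2.559550
  t = 4.0000: CF_t = 2.900000, DF = 0.866997, PV = 2.514292
  t = 4.5000: CF_t = 2.900000, DF = 0.851667, PV = 2.469835
  t = 5.0000: CF_t = 2.900000, DF = 0.836608, PV = 2.426164
  t = 5.5000: CF_t = 2.900000, DF = 0.821816, PV = 2.383266
  t = 6.0000: CF_t = 2.900000, DF = 0.807285, PV = 2.341125
  t = 6.5000: CF_t = 2.900000, DF = 0.793010, PV = 2.299730
  t = 7.0000: CF_t = 2.900000, DF = 0.778989, PV = 2.259067
  t = 7.5000: CF_t = 2.900000, DF = 0.765215, PV = 2.219123
  t = 8.0000: CF_t = 2.900000, DF = 0.751684, PV = 2.179885
  t = 8.5000: CF_t = 2.900000, DF = 0.738393, PV = 2.141341
  t = 9.0000: CF_t = 2.900000, DF = 0.725337, PV = 2.103478
  t = 9.5000: CF_t = 2.900000, DF = 0.712512, PV = 2.066285
  t = 10.0000: CF_t = 102.900000, DF = 0.699914, PV = 72.021111
Price P = sum_t PV_t = 118.338613

Answer: Price = 118.3386


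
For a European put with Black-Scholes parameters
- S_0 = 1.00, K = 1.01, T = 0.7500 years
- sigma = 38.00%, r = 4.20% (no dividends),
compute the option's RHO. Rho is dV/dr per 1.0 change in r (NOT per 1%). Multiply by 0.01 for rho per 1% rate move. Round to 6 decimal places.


Answer: Rho = -0.395966

Derivation:
d1 = 0.2300274966; d2 = -0.0990621568
phi(d1) = 0.3885261280; exp(-qT) = 1.0000000000; exp(-rT) = 0.9689909565
N(-d2) = 0.5394555406
Rho = -K*T*exp(-rT)*N(-d2) = -1.0100 * 0.7500 * 0.9689909565 * 0.5394555406 = -0.395966


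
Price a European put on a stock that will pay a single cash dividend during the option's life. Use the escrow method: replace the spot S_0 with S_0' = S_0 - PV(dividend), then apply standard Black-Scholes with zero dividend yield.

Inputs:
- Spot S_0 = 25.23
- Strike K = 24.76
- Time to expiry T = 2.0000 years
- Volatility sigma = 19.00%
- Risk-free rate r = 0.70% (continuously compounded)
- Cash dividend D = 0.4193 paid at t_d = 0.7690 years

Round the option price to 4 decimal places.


Answer: Price = 2.4368

Derivation:
PV(D) = D * exp(-r * t_d) = 0.4193 * 0.99463146 = 0.41704897
S_0' = S_0 - PV(D) = 25.2300 - 0.41704897 = 24.81295103
d1 = (ln(S_0'/K) + (r + sigma^2/2)*T) / (sigma*sqrt(T)) = 0.19440333
d2 = d1 - sigma*sqrt(T) = -0.07429724
exp(-rT) = 0.98609754
N(-d1) = 0.42293004; N(-d2) = 0.52961306
P = K * exp(-rT) * N(-d2) - S_0' * N(-d1) = 24.7600 * 0.98609754 * 0.52961306 - 24.81295103 * 0.42293004 = 2.4368


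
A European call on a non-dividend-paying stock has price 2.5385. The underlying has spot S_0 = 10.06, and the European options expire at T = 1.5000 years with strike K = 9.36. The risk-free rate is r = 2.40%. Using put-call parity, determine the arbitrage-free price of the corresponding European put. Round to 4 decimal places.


Put-call parity: C - P = S_0 * exp(-qT) - K * exp(-rT).
S_0 * exp(-qT) = 10.0600 * 1.00000000 = 10.06000000
K * exp(-rT) = 9.3600 * 0.96464029 = 9.02903315
P = C - S*exp(-qT) + K*exp(-rT)
P = 2.5385 - 10.06000000 + 9.02903315 = 1.5075

Answer: Put price = 1.5075


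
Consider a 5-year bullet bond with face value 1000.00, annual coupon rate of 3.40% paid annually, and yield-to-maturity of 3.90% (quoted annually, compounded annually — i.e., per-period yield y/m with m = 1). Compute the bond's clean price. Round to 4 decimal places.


Coupon per period c = face * coupon_rate / m = 34.000000
Periods per year m = 1; per-period yield y/m = 0.039000
Number of cashflows N = 5
Cashflows (t years, CF_t, discount factor 1/(1+y/m)^(m*t), PV):
  t = 1.0000: CF_t = 34.000000, DF = 0.962464, PV = 32.723773
  t = 2.0000: CF_t = 34.000000, DF = 0.926337, PV = 31.495450
  t = 3.0000: CF_t = 34.000000, DF = 0.891566, PV = 30.313234
  t = 4.0000: CF_t = 34.000000, DF = 0.858100, PV = 29.175394
  t = 5.0000: CF_t = 1034.000000, DF = 0.825890, PV = 853.970367
Price P = sum_t PV_t = 977.678218

Answer: Price = 977.6782


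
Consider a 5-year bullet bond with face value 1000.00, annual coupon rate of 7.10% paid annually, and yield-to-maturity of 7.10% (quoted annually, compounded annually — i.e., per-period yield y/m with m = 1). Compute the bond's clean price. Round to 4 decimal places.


Coupon per period c = face * coupon_rate / m = 71.000000
Periods per year m = 1; per-period yield y/m = 0.071000
Number of cashflows N = 5
Cashflows (t years, CF_t, discount factor 1/(1+y/m)^(m*t), PV):
  t = 1.0000: CF_t = 71.000000, DF = 0.933707, PV = 66.293184
  t = 2.0000: CF_t = 71.000000, DF = 0.871808, PV = 61.898398
  t = 3.0000: CF_t = 71.000000, DF = 0.814013, PV = 57.794956
  t = 4.0000: CF_t = 71.000000, DF = 0.760050, PV = 53.963544
  t = 5.0000: CF_t = 1071.000000, DF = 0.709664, PV = 760.049918
Price P = sum_t PV_t = 1000.000000

Answer: Price = 1000.0000


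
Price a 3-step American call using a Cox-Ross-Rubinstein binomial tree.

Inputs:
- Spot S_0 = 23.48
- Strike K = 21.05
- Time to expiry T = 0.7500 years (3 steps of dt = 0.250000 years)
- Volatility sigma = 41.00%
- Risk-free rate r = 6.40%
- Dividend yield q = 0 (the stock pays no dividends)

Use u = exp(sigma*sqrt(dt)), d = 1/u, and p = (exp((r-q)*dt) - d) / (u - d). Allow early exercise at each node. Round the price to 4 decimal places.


Answer: Price = V(0,0) = 5.1886

Derivation:
dt = T/N = 0.250000
u = exp(sigma*sqrt(dt)) = 1.227525; d = 1/u = 0.814647
p = (exp((r-q)*dt) - d) / (u - d) = 0.487993
Discount per step: exp(-r*dt) = 0.984127
Stock lattice S(k, i) with i counting down-moves:
  k=0: S(0,0) = 23.4800
  k=1: S(1,0) = 28.8223; S(1,1) = 19.1279
  k=2: S(2,0) = 35.3801; S(2,1) = 23.4800; S(2,2) = 15.5825
  k=3: S(3,0) = 43.4299; S(3,1) = 28.8223; S(3,2) = 19.1279; S(3,3) = 12.6942
Terminal payoffs V(N, i) = max(S_T - K, 0):
  V(3,0) = 22.379937; V(3,1) = 7.772289; V(3,2) = 0.000000; V(3,3) = 0.000000
Backward induction: V(k, i) = exp(-r*dt) * [p * V(k+1, i) + (1-p) * V(k+1, i+1)]; then take max(V_cont, immediate exercise) for American.
  V(2,0) = exp(-r*dt) * [p*22.379937 + (1-p)*7.772289] = 14.664202; exercise = 14.330082; V(2,0) = max -> 14.664202
  V(2,1) = exp(-r*dt) * [p*7.772289 + (1-p)*0.000000] = 3.732619; exercise = 2.430000; V(2,1) = max -> 3.732619
  V(2,2) = exp(-r*dt) * [p*0.000000 + (1-p)*0.000000] = 0.000000; exercise = 0.000000; V(2,2) = max -> 0.000000
  V(1,0) = exp(-r*dt) * [p*14.664202 + (1-p)*3.732619] = 8.923232; exercise = 7.772289; V(1,0) = max -> 8.923232
  V(1,1) = exp(-r*dt) * [p*3.732619 + (1-p)*0.000000] = 1.792579; exercise = 0.000000; V(1,1) = max -> 1.792579
  V(0,0) = exp(-r*dt) * [p*8.923232 + (1-p)*1.792579] = 5.188601; exercise = 2.430000; V(0,0) = max -> 5.188601


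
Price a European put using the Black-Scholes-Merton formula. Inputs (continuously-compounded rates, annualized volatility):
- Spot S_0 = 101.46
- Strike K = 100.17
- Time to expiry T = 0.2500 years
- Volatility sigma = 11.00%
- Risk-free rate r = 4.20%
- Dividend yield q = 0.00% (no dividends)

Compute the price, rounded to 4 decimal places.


Answer: Price = 1.2266

Derivation:
d1 = (ln(S/K) + (r - q + 0.5*sigma^2) * T) / (sigma * sqrt(T)) = 0.45106163
d2 = d1 - sigma * sqrt(T) = 0.39606163
exp(-rT) = 0.98955493; exp(-qT) = 1.00000000
P = K * exp(-rT) * N(-d2) - S_0 * exp(-qT) * N(-d1)
N(-d1) = 0.32597257; N(-d2) = 0.34602978
P = 100.1700 * 0.98955493 * 0.34602978 - 101.4600 * 1.00000000 * 0.32597257 = 1.2266


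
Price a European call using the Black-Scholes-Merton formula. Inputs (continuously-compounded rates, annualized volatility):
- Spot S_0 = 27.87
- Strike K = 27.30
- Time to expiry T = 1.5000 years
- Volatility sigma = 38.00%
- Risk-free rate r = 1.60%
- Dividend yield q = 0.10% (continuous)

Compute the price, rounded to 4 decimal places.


d1 = (ln(S/K) + (r - q + 0.5*sigma^2) * T) / (sigma * sqrt(T)) = 0.32544724
d2 = d1 - sigma * sqrt(T) = -0.13995581
exp(-rT) = 0.97628571; exp(-qT) = 0.99850112
C = S_0 * exp(-qT) * N(d1) - K * exp(-rT) * N(d2)
N(d1) = 0.62757870; N(d2) = 0.44434745
C = 27.8700 * 0.99850112 * 0.62757870 - 27.3000 * 0.97628571 * 0.44434745 = 5.6214

Answer: Price = 5.6214


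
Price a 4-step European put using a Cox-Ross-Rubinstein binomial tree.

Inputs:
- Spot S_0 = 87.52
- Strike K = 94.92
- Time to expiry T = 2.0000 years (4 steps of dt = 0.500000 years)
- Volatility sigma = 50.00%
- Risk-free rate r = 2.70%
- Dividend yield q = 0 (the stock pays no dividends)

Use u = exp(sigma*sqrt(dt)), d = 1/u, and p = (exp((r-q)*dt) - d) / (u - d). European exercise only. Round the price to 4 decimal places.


Answer: Price = V(0,0) = 25.3872

Derivation:
dt = T/N = 0.500000
u = exp(sigma*sqrt(dt)) = 1.424119; d = 1/u = 0.702189
p = (exp((r-q)*dt) - d) / (u - d) = 0.431348
Discount per step: exp(-r*dt) = 0.986591
Stock lattice S(k, i) with i counting down-moves:
  k=0: S(0,0) = 87.5200
  k=1: S(1,0) = 124.6389; S(1,1) = 61.4555
  k=2: S(2,0) = 177.5006; S(2,1) = 87.5200; S(2,2) = 43.1534
  k=3: S(3,0) = 252.7820; S(3,1) = 124.6389; S(3,2) = 61.4555; S(3,3) = 30.3018
  k=4: S(4,0) = 359.9917; S(4,1) = 177.5006; S(4,2) = 87.5200; S(4,3) = 43.1534; S(4,4) = 21.2776
Terminal payoffs V(N, i) = max(K - S_T, 0):
  V(4,0) = 0.000000; V(4,1) = 0.000000; V(4,2) = 7.400000; V(4,3) = 51.766628; V(4,4) = 73.642423
Backward induction: V(k, i) = exp(-r*dt) * [p * V(k+1, i) + (1-p) * V(k+1, i+1)].
  V(3,0) = exp(-r*dt) * [p*0.000000 + (1-p)*0.000000] = 0.000000
  V(3,1) = exp(-r*dt) * [p*0.000000 + (1-p)*7.400000] = 4.151601
  V(3,2) = exp(-r*dt) * [p*7.400000 + (1-p)*51.766628] = 32.191653
  V(3,3) = exp(-r*dt) * [p*51.766628 + (1-p)*73.642423] = 63.345389
  V(2,0) = exp(-r*dt) * [p*0.000000 + (1-p)*4.151601] = 2.329161
  V(2,1) = exp(-r*dt) * [p*4.151601 + (1-p)*32.191653] = 19.827161
  V(2,2) = exp(-r*dt) * [p*32.191653 + (1-p)*63.345389] = 49.238077
  V(1,0) = exp(-r*dt) * [p*2.329161 + (1-p)*19.827161] = 12.114781
  V(1,1) = exp(-r*dt) * [p*19.827161 + (1-p)*49.238077] = 36.061615
  V(0,0) = exp(-r*dt) * [p*12.114781 + (1-p)*36.061615] = 25.387154


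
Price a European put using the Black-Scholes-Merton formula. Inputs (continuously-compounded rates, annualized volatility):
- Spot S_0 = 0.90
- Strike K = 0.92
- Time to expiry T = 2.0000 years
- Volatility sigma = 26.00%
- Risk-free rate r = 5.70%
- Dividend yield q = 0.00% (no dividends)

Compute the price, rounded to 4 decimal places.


Answer: Price = 0.0898

Derivation:
d1 = (ln(S/K) + (r - q + 0.5*sigma^2) * T) / (sigma * sqrt(T)) = 0.43411214
d2 = d1 - sigma * sqrt(T) = 0.06641662
exp(-rT) = 0.89225796; exp(-qT) = 1.00000000
P = K * exp(-rT) * N(-d2) - S_0 * exp(-qT) * N(-d1)
N(-d1) = 0.33210350; N(-d2) = 0.47352307
P = 0.9200 * 0.89225796 * 0.47352307 - 0.9000 * 1.00000000 * 0.33210350 = 0.0898


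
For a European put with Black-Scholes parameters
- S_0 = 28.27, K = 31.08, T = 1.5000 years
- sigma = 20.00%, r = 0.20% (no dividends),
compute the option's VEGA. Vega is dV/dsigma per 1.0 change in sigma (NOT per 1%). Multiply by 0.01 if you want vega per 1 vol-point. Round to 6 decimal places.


d1 = -0.2521478360; d2 = -0.4970968103
phi(d1) = 0.3864596562; exp(-qT) = 1.0000000000; exp(-rT) = 0.9970044955
Vega = S * exp(-qT) * phi(d1) * sqrt(T) = 28.2700 * 1.0000000000 * 0.3864596562 * 1.2247448714 = 13.380600

Answer: Vega = 13.380600


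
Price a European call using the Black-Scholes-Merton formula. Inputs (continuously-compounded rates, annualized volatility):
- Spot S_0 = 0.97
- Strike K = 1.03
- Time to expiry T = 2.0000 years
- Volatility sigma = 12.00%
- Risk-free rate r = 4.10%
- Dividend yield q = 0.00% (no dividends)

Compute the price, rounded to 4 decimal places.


d1 = (ln(S/K) + (r - q + 0.5*sigma^2) * T) / (sigma * sqrt(T)) = 0.21438293
d2 = d1 - sigma * sqrt(T) = 0.04467731
exp(-rT) = 0.92127196; exp(-qT) = 1.00000000
C = S_0 * exp(-qT) * N(d1) - K * exp(-rT) * N(d2)
N(d1) = 0.58487578; N(d2) = 0.51781774
C = 0.9700 * 1.00000000 * 0.58487578 - 1.0300 * 0.92127196 * 0.51781774 = 0.0760

Answer: Price = 0.0760


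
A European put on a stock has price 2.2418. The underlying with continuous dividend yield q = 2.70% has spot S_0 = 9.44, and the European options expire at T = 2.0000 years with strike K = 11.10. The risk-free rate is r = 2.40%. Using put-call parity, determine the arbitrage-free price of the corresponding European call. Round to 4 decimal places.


Answer: Call price = 0.6058

Derivation:
Put-call parity: C - P = S_0 * exp(-qT) - K * exp(-rT).
S_0 * exp(-qT) = 9.4400 * 0.94743211 = 8.94375909
K * exp(-rT) = 11.1000 * 0.95313379 = 10.57978504
C = P + S*exp(-qT) - K*exp(-rT)
C = 2.2418 + 8.94375909 - 10.57978504 = 0.6058


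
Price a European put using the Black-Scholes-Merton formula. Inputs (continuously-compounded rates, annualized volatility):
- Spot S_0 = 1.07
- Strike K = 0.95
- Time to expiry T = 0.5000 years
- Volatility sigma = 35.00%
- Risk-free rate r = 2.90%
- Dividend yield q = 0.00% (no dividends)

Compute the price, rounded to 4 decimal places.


Answer: Price = 0.0459

Derivation:
d1 = (ln(S/K) + (r - q + 0.5*sigma^2) * T) / (sigma * sqrt(T)) = 0.66297097
d2 = d1 - sigma * sqrt(T) = 0.41548359
exp(-rT) = 0.98560462; exp(-qT) = 1.00000000
P = K * exp(-rT) * N(-d2) - S_0 * exp(-qT) * N(-d1)
N(-d1) = 0.25367457; N(-d2) = 0.33889396
P = 0.9500 * 0.98560462 * 0.33889396 - 1.0700 * 1.00000000 * 0.25367457 = 0.0459


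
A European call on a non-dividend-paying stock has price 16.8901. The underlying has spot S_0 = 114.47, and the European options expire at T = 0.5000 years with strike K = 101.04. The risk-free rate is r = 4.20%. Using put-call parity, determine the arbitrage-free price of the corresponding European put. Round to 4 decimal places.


Put-call parity: C - P = S_0 * exp(-qT) - K * exp(-rT).
S_0 * exp(-qT) = 114.4700 * 1.00000000 = 114.47000000
K * exp(-rT) = 101.0400 * 0.97921896 = 98.94028418
P = C - S*exp(-qT) + K*exp(-rT)
P = 16.8901 - 114.47000000 + 98.94028418 = 1.3604

Answer: Put price = 1.3604


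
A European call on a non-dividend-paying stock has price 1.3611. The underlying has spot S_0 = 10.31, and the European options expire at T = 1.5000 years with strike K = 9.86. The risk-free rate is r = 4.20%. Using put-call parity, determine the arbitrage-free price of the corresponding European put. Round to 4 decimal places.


Answer: Put price = 0.3091

Derivation:
Put-call parity: C - P = S_0 * exp(-qT) - K * exp(-rT).
S_0 * exp(-qT) = 10.3100 * 1.00000000 = 10.31000000
K * exp(-rT) = 9.8600 * 0.93894347 = 9.25798265
P = C - S*exp(-qT) + K*exp(-rT)
P = 1.3611 - 10.31000000 + 9.25798265 = 0.3091


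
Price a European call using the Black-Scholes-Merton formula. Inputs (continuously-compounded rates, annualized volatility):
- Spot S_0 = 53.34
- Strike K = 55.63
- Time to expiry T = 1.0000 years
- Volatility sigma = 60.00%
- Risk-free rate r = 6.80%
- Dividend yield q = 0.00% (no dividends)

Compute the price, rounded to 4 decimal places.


Answer: Price = 13.1124

Derivation:
d1 = (ln(S/K) + (r - q + 0.5*sigma^2) * T) / (sigma * sqrt(T)) = 0.34327316
d2 = d1 - sigma * sqrt(T) = -0.25672684
exp(-rT) = 0.93426047; exp(-qT) = 1.00000000
C = S_0 * exp(-qT) * N(d1) - K * exp(-rT) * N(d2)
N(d1) = 0.63430351; N(d2) = 0.39869482
C = 53.3400 * 1.00000000 * 0.63430351 - 55.6300 * 0.93426047 * 0.39869482 = 13.1124


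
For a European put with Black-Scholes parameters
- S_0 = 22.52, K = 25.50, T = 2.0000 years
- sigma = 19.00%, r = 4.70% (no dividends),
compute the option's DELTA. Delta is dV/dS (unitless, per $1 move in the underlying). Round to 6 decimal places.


d1 = 0.0216797120; d2 = -0.2470208649
phi(d1) = 0.3988485380; exp(-qT) = 1.0000000000; exp(-rT) = 0.9102827622
N(-d1) = 0.4913517237
Delta = -exp(-qT) * N(-d1) = -1.0000000000 * 0.4913517237 = -0.491352

Answer: Delta = -0.491352


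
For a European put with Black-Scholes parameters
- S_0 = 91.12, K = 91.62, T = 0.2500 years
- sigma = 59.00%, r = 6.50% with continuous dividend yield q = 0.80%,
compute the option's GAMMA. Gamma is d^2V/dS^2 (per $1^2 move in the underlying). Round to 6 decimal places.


Answer: Gamma = 0.014581

Derivation:
d1 = 0.1772550193; d2 = -0.1177449807
phi(d1) = 0.3927239999; exp(-qT) = 0.9980019987; exp(-rT) = 0.9838813190
Gamma = exp(-qT) * phi(d1) / (S * sigma * sqrt(T)) = 0.9980019987 * 0.3927239999 / (91.1200 * 0.5900 * 0.5000000000) = 0.014581


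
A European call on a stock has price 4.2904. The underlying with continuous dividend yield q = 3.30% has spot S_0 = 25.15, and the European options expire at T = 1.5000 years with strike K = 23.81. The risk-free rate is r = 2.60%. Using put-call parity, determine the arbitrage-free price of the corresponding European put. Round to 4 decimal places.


Put-call parity: C - P = S_0 * exp(-qT) - K * exp(-rT).
S_0 * exp(-qT) = 25.1500 * 0.95170516 = 23.93538473
K * exp(-rT) = 23.8100 * 0.96175071 = 22.89928438
P = C - S*exp(-qT) + K*exp(-rT)
P = 4.2904 - 23.93538473 + 22.89928438 = 3.2543

Answer: Put price = 3.2543


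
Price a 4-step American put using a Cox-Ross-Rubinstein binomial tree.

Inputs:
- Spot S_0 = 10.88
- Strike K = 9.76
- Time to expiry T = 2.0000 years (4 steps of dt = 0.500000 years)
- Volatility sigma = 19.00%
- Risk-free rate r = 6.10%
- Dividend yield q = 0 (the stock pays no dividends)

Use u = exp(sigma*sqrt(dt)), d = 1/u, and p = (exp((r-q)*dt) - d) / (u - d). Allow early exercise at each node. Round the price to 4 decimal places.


dt = T/N = 0.500000
u = exp(sigma*sqrt(dt)) = 1.143793; d = 1/u = 0.874284
p = (exp((r-q)*dt) - d) / (u - d) = 0.581375
Discount per step: exp(-r*dt) = 0.969960
Stock lattice S(k, i) with i counting down-moves:
  k=0: S(0,0) = 10.8800
  k=1: S(1,0) = 12.4445; S(1,1) = 9.5122
  k=2: S(2,0) = 14.2339; S(2,1) = 10.8800; S(2,2) = 8.3164
  k=3: S(3,0) = 16.2806; S(3,1) = 12.4445; S(3,2) = 9.5122; S(3,3) = 7.2709
  k=4: S(4,0) = 18.6217; S(4,1) = 14.2339; S(4,2) = 10.8800; S(4,3) = 8.3164; S(4,4) = 6.3568
Terminal payoffs V(N, i) = max(K - S_T, 0):
  V(4,0) = 0.000000; V(4,1) = 0.000000; V(4,2) = 0.000000; V(4,3) = 1.443632; V(4,4) = 3.403200
Backward induction: V(k, i) = exp(-r*dt) * [p * V(k+1, i) + (1-p) * V(k+1, i+1)]; then take max(V_cont, immediate exercise) for American.
  V(3,0) = exp(-r*dt) * [p*0.000000 + (1-p)*0.000000] = 0.000000; exercise = 0.000000; V(3,0) = max -> 0.000000
  V(3,1) = exp(-r*dt) * [p*0.000000 + (1-p)*0.000000] = 0.000000; exercise = 0.000000; V(3,1) = max -> 0.000000
  V(3,2) = exp(-r*dt) * [p*0.000000 + (1-p)*1.443632] = 0.586186; exercise = 0.247793; V(3,2) = max -> 0.586186
  V(3,3) = exp(-r*dt) * [p*1.443632 + (1-p)*3.403200] = 2.195948; exercise = 2.489134; V(3,3) = max -> 2.489134
  V(2,0) = exp(-r*dt) * [p*0.000000 + (1-p)*0.000000] = 0.000000; exercise = 0.000000; V(2,0) = max -> 0.000000
  V(2,1) = exp(-r*dt) * [p*0.000000 + (1-p)*0.586186] = 0.238021; exercise = 0.000000; V(2,1) = max -> 0.238021
  V(2,2) = exp(-r*dt) * [p*0.586186 + (1-p)*2.489134] = 1.341269; exercise = 1.443632; V(2,2) = max -> 1.443632
  V(1,0) = exp(-r*dt) * [p*0.000000 + (1-p)*0.238021] = 0.096648; exercise = 0.000000; V(1,0) = max -> 0.096648
  V(1,1) = exp(-r*dt) * [p*0.238021 + (1-p)*1.443632] = 0.720409; exercise = 0.247793; V(1,1) = max -> 0.720409
  V(0,0) = exp(-r*dt) * [p*0.096648 + (1-p)*0.720409] = 0.347023; exercise = 0.000000; V(0,0) = max -> 0.347023

Answer: Price = V(0,0) = 0.3470


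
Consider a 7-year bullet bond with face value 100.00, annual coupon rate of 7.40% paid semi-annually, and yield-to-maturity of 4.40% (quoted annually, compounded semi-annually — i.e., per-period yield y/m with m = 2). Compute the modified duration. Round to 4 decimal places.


Coupon per period c = face * coupon_rate / m = 3.700000
Periods per year m = 2; per-period yield y/m = 0.022000
Number of cashflows N = 14
Cashflows (t years, CF_t, discount factor 1/(1+y/m)^(m*t), PV):
  t = 0.5000: CF_t = 3.700000, DF = 0.978474, PV = 3.620352
  t = 1.0000: CF_t = 3.700000, DF = 0.957411, PV = 3.542419
  t = 1.5000: CF_t = 3.700000, DF = 0.936801, PV = 3.466163
  t = 2.0000: CF_t = 3.700000, DF = 0.916635, PV = 3.391549
  t = 2.5000: CF_t = 3.700000, DF = 0.896903, PV = 3.318541
  t = 3.0000: CF_t = 3.700000, DF = 0.877596, PV = 3.247105
  t = 3.5000: CF_t = 3.700000, DF = 0.858704, PV = 3.177207
  t = 4.0000: CF_t = 3.700000, DF = 0.840220, PV = 3.108813
  t = 4.5000: CF_t = 3.700000, DF = 0.822133, PV = 3.041891
  t = 5.0000: CF_t = 3.700000, DF = 0.804435, PV = 2.976410
  t = 5.5000: CF_t = 3.700000, DF = 0.787119, PV = 2.912339
  t = 6.0000: CF_t = 3.700000, DF = 0.770175, PV = 2.849646
  t = 6.5000: CF_t = 3.700000, DF = 0.753596, PV = 2.788304
  t = 7.0000: CF_t = 103.700000, DF = 0.737373, PV = 76.465620
Price P = sum_t PV_t = 117.906360
First compute Macaulay numerator sum_t t * PV_t:
  t * PV_t at t = 0.5000: 1.810176
  t * PV_t at t = 1.0000: 3.542419
  t * PV_t at t = 1.5000: 5.199245
  t * PV_t at t = 2.0000: 6.783099
  t * PV_t at t = 2.5000: 8.296354
  t * PV_t at t = 3.0000: 9.741315
  t * PV_t at t = 3.5000: 11.120223
  t * PV_t at t = 4.0000: 12.435251
  t * PV_t at t = 4.5000: 13.688510
  t * PV_t at t = 5.0000: 14.882050
  t * PV_t at t = 5.5000: 16.017862
  t * PV_t at t = 6.0000: 17.097878
  t * PV_t at t = 6.5000: 18.123974
  t * PV_t at t = 7.0000: 535.259341
Macaulay duration D = 673.997698 / 117.906360 = 5.716381
Modified duration = D / (1 + y/m) = 5.716381 / (1 + 0.022000) = 5.593328

Answer: Modified duration = 5.5933


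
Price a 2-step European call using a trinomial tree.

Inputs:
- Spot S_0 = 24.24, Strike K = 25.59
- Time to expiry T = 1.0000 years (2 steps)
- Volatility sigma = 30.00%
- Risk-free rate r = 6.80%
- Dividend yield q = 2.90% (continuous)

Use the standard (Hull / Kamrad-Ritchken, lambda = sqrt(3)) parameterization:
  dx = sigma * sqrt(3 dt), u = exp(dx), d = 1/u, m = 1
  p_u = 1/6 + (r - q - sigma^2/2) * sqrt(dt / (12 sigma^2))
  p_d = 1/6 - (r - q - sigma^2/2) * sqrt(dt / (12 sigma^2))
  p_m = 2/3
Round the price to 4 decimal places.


Answer: Price = V(0,0) = 2.5226

Derivation:
dt = T/N = 0.500000; dx = sigma*sqrt(3*dt) = 0.367423
u = exp(dx) = 1.444009; d = 1/u = 0.692516
p_u = 0.162584, p_m = 0.666667, p_d = 0.170749
Discount per step: exp(-r*dt) = 0.966572
Stock lattice S(k, j) with j the centered position index:
  k=0: S(0,+0) = 24.2400
  k=1: S(1,-1) = 16.7866; S(1,+0) = 24.2400; S(1,+1) = 35.0028
  k=2: S(2,-2) = 11.6250; S(2,-1) = 16.7866; S(2,+0) = 24.2400; S(2,+1) = 35.0028; S(2,+2) = 50.5443
Terminal payoffs V(N, j) = max(S_T - K, 0):
  V(2,-2) = 0.000000; V(2,-1) = 0.000000; V(2,+0) = 0.000000; V(2,+1) = 9.412785; V(2,+2) = 24.954346
Backward induction: V(k, j) = exp(-r*dt) * [p_u * V(k+1, j+1) + p_m * V(k+1, j) + p_d * V(k+1, j-1)]
  V(1,-1) = exp(-r*dt) * [p_u*0.000000 + p_m*0.000000 + p_d*0.000000] = 0.000000
  V(1,+0) = exp(-r*dt) * [p_u*9.412785 + p_m*0.000000 + p_d*0.000000] = 1.479212
  V(1,+1) = exp(-r*dt) * [p_u*24.954346 + p_m*9.412785 + p_d*0.000000] = 9.986976
  V(0,+0) = exp(-r*dt) * [p_u*9.986976 + p_m*1.479212 + p_d*0.000000] = 2.522622


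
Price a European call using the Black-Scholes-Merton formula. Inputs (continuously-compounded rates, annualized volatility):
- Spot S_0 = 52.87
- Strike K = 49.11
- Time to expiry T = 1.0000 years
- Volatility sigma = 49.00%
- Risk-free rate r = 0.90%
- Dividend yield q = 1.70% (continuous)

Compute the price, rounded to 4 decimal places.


d1 = (ln(S/K) + (r - q + 0.5*sigma^2) * T) / (sigma * sqrt(T)) = 0.37923141
d2 = d1 - sigma * sqrt(T) = -0.11076859
exp(-rT) = 0.99104038; exp(-qT) = 0.98314368
C = S_0 * exp(-qT) * N(d1) - K * exp(-rT) * N(d2)
N(d1) = 0.64774199; N(d2) = 0.45589993
C = 52.8700 * 0.98314368 * 0.64774199 - 49.1100 * 0.99104038 * 0.45589993 = 11.4802

Answer: Price = 11.4802


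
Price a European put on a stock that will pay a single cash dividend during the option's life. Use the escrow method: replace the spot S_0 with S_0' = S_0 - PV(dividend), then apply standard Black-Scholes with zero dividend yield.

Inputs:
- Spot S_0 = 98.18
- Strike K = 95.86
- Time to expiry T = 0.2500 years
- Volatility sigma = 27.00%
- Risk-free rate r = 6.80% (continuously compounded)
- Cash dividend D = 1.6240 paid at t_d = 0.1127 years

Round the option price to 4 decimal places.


PV(D) = D * exp(-r * t_d) = 1.6240 * 0.99236569 = 1.61160188
S_0' = S_0 - PV(D) = 98.1800 - 1.61160188 = 96.56839812
d1 = (ln(S_0'/K) + (r + sigma^2/2)*T) / (sigma*sqrt(T)) = 0.24796483
d2 = d1 - sigma*sqrt(T) = 0.11296483
exp(-rT) = 0.98314368
N(-d1) = 0.40208081; N(-d2) = 0.45502922
P = K * exp(-rT) * N(-d2) - S_0' * N(-d1) = 95.8600 * 0.98314368 * 0.45502922 - 96.56839812 * 0.40208081 = 4.0555

Answer: Price = 4.0555


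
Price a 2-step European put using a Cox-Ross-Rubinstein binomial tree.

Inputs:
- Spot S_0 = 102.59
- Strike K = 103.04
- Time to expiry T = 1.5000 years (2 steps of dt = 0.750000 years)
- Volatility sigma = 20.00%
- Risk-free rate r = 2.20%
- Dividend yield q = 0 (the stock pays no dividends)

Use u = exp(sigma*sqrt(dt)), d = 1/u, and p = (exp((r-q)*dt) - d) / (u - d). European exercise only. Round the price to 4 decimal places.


Answer: Price = V(0,0) = 7.4569

Derivation:
dt = T/N = 0.750000
u = exp(sigma*sqrt(dt)) = 1.189110; d = 1/u = 0.840965
p = (exp((r-q)*dt) - d) / (u - d) = 0.504594
Discount per step: exp(-r*dt) = 0.983635
Stock lattice S(k, i) with i counting down-moves:
  k=0: S(0,0) = 102.5900
  k=1: S(1,0) = 121.9908; S(1,1) = 86.2746
  k=2: S(2,0) = 145.0605; S(2,1) = 102.5900; S(2,2) = 72.5539
Terminal payoffs V(N, i) = max(K - S_T, 0):
  V(2,0) = 0.000000; V(2,1) = 0.450000; V(2,2) = 30.486059
Backward induction: V(k, i) = exp(-r*dt) * [p * V(k+1, i) + (1-p) * V(k+1, i+1)].
  V(1,0) = exp(-r*dt) * [p*0.000000 + (1-p)*0.450000] = 0.219285
  V(1,1) = exp(-r*dt) * [p*0.450000 + (1-p)*30.486059] = 15.079177
  V(0,0) = exp(-r*dt) * [p*0.219285 + (1-p)*15.079177] = 7.456906


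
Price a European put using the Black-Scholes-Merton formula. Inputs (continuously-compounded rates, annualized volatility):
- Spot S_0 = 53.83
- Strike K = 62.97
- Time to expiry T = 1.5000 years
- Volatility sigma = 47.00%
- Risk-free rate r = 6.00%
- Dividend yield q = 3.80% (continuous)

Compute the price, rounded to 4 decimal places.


Answer: Price = 15.9028

Derivation:
d1 = (ln(S/K) + (r - q + 0.5*sigma^2) * T) / (sigma * sqrt(T)) = 0.07269861
d2 = d1 - sigma * sqrt(T) = -0.50293147
exp(-rT) = 0.91393119; exp(-qT) = 0.94459407
P = K * exp(-rT) * N(-d2) - S_0 * exp(-qT) * N(-d1)
N(-d1) = 0.47102298; N(-d2) = 0.69249377
P = 62.9700 * 0.91393119 * 0.69249377 - 53.8300 * 0.94459407 * 0.47102298 = 15.9028


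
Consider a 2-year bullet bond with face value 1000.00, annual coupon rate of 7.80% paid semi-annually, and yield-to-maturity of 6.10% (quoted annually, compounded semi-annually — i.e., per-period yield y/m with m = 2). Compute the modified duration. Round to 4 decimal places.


Coupon per period c = face * coupon_rate / m = 39.000000
Periods per year m = 2; per-period yield y/m = 0.030500
Number of cashflows N = 4
Cashflows (t years, CF_t, discount factor 1/(1+y/m)^(m*t), PV):
  t = 0.5000: CF_t = 39.000000, DF = 0.970403, PV = 37.845706
  t = 1.0000: CF_t = 39.000000, DF = 0.941681, PV = 36.725576
  t = 1.5000: CF_t = 39.000000, DF = 0.913810, PV = 35.638599
  t = 2.0000: CF_t = 1039.000000, DF = 0.886764, PV = 921.347715
Price P = sum_t PV_t = 1031.557596
First compute Macaulay numerator sum_t t * PV_t:
  t * PV_t at t = 0.5000: 18.922853
  t * PV_t at t = 1.0000: 36.725576
  t * PV_t at t = 1.5000: 53.457898
  t * PV_t at t = 2.0000: 1842.695430
Macaulay duration D = 1951.801757 / 1031.557596 = 1.892092
Modified duration = D / (1 + y/m) = 1.892092 / (1 + 0.030500) = 1.836091

Answer: Modified duration = 1.8361


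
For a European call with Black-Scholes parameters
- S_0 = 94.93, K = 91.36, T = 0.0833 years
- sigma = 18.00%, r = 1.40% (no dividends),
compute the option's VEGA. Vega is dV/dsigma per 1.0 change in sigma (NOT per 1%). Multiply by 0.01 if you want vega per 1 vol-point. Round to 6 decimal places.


Answer: Vega = 8.023995

Derivation:
d1 = 0.7862714688; d2 = 0.7343203379
phi(d1) = 0.2928631205; exp(-qT) = 1.0000000000; exp(-rT) = 0.9988344797
Vega = S * exp(-qT) * phi(d1) * sqrt(T) = 94.9300 * 1.0000000000 * 0.2928631205 * 0.2886173938 = 8.023995


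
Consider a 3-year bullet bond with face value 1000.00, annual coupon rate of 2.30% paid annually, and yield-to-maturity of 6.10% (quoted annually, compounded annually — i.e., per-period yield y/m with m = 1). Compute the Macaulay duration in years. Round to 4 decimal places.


Answer: Macaulay duration = 2.9290 years

Derivation:
Coupon per period c = face * coupon_rate / m = 23.000000
Periods per year m = 1; per-period yield y/m = 0.061000
Number of cashflows N = 3
Cashflows (t years, CF_t, discount factor 1/(1+y/m)^(m*t), PV):
  t = 1.0000: CF_t = 23.000000, DF = 0.942507, PV = 21.677663
  t = 2.0000: CF_t = 23.000000, DF = 0.888320, PV = 20.431350
  t = 3.0000: CF_t = 1023.000000, DF = 0.837247, PV = 856.504171
Price P = sum_t PV_t = 898.613183
Macaulay numerator sum_t t * PV_t:
  t * PV_t at t = 1.0000: 21.677663
  t * PV_t at t = 2.0000: 40.862700
  t * PV_t at t = 3.0000: 2569.512512
Macaulay duration D = (sum_t t * PV_t) / P = 2632.052875 / 898.613183 = 2.929017


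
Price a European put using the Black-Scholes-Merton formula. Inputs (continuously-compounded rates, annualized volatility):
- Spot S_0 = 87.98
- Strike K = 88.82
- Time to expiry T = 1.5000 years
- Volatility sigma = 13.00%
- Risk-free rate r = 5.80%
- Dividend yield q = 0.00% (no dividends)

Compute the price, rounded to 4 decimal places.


d1 = (ln(S/K) + (r - q + 0.5*sigma^2) * T) / (sigma * sqrt(T)) = 0.56635133
d2 = d1 - sigma * sqrt(T) = 0.40713450
exp(-rT) = 0.91667710; exp(-qT) = 1.00000000
P = K * exp(-rT) * N(-d2) - S_0 * exp(-qT) * N(-d1)
N(-d1) = 0.28557748; N(-d2) = 0.34195460
P = 88.8200 * 0.91667710 * 0.34195460 - 87.9800 * 1.00000000 * 0.28557748 = 2.7166

Answer: Price = 2.7166


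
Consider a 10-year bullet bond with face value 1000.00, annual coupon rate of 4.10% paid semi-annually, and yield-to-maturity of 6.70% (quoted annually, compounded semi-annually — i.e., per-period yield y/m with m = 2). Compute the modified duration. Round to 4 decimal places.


Coupon per period c = face * coupon_rate / m = 20.500000
Periods per year m = 2; per-period yield y/m = 0.033500
Number of cashflows N = 20
Cashflows (t years, CF_t, discount factor 1/(1+y/m)^(m*t), PV):
  t = 0.5000: CF_t = 20.500000, DF = 0.967586, PV = 19.835510
  t = 1.0000: CF_t = 20.500000, DF = 0.936222, PV = 19.192560
  t = 1.5000: CF_t = 20.500000, DF = 0.905876, PV = 18.570450
  t = 2.0000: CF_t = 20.500000, DF = 0.876512, PV = 17.968505
  t = 2.5000: CF_t = 20.500000, DF = 0.848101, PV = 17.386071
  t = 3.0000: CF_t = 20.500000, DF = 0.820611, PV = 16.822517
  t = 3.5000: CF_t = 20.500000, DF = 0.794011, PV = 16.277230
  t = 4.0000: CF_t = 20.500000, DF = 0.768274, PV = 15.749618
  t = 4.5000: CF_t = 20.500000, DF = 0.743371, PV = 15.239107
  t = 5.0000: CF_t = 20.500000, DF = 0.719275, PV = 14.745145
  t = 5.5000: CF_t = 20.500000, DF = 0.695961, PV = 14.267194
  t = 6.0000: CF_t = 20.500000, DF = 0.673402, PV = 13.804735
  t = 6.5000: CF_t = 20.500000, DF = 0.651574, PV = 13.357267
  t = 7.0000: CF_t = 20.500000, DF = 0.630454, PV = 12.924303
  t = 7.5000: CF_t = 20.500000, DF = 0.610018, PV = 12.505373
  t = 8.0000: CF_t = 20.500000, DF = 0.590245, PV = 12.100022
  t = 8.5000: CF_t = 20.500000, DF = 0.571113, PV = 11.707811
  t = 9.0000: CF_t = 20.500000, DF = 0.552601, PV = 11.328312
  t = 9.5000: CF_t = 20.500000, DF = 0.534689, PV = 10.961115
  t = 10.0000: CF_t = 1020.500000, DF = 0.517357, PV = 527.962881
Price P = sum_t PV_t = 812.705725
First compute Macaulay numerator sum_t t * PV_t:
  t * PV_t at t = 0.5000: 9.917755
  t * PV_t at t = 1.0000: 19.192560
  t * PV_t at t = 1.5000: 27.855674
  t * PV_t at t = 2.0000: 35.937009
  t * PV_t at t = 2.5000: 43.465178
  t * PV_t at t = 3.0000: 50.467551
  t * PV_t at t = 3.5000: 56.970304
  t * PV_t at t = 4.0000: 62.998470
  t * PV_t at t = 4.5000: 68.575984
  t * PV_t at t = 5.0000: 73.725726
  t * PV_t at t = 5.5000: 78.469568
  t * PV_t at t = 6.0000: 82.828413
  t * PV_t at t = 6.5000: 86.822236
  t * PV_t at t = 7.0000: 90.470120
  t * PV_t at t = 7.5000: 93.790297
  t * PV_t at t = 8.0000: 96.800177
  t * PV_t at t = 8.5000: 99.516389
  t * PV_t at t = 9.0000: 101.954808
  t * PV_t at t = 9.5000: 104.130590
  t * PV_t at t = 10.0000: 5279.628807
Macaulay duration D = 6563.517617 / 812.705725 = 8.076131
Modified duration = D / (1 + y/m) = 8.076131 / (1 + 0.033500) = 7.814350

Answer: Modified duration = 7.8143


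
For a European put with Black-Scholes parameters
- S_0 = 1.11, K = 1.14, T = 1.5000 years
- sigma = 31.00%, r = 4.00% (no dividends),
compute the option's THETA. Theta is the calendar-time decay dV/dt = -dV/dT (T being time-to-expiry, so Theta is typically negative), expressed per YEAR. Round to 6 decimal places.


d1 = 0.2776266238; d2 = -0.1020442864
phi(d1) = 0.3838602195; exp(-qT) = 1.0000000000; exp(-rT) = 0.9417645336
Theta = -S*exp(-qT)*phi(d1)*sigma/(2*sqrt(T)) + r*K*exp(-rT)*N(-d2) - q*S*exp(-qT)*N(-d1)
N(-d1) = 0.3906494962; N(-d2) = 0.5406392385; sqrt(T) = 1.2247448714
Term 1 = -1.1100 * 1.0000000000 * 0.3838602195 * 0.3100 / (2 * 1.2247448714) = -0.0539240068
Term 2 = 0.0400 * 1.1400 * 0.9417645336 * 0.5406392385 = 0.0232174616
Term 3 = 0 (no dividend yield, q = 0)
Theta = -0.0539240068 + (0.0232174616) + (0.0000000000) = -0.030707

Answer: Theta = -0.030707


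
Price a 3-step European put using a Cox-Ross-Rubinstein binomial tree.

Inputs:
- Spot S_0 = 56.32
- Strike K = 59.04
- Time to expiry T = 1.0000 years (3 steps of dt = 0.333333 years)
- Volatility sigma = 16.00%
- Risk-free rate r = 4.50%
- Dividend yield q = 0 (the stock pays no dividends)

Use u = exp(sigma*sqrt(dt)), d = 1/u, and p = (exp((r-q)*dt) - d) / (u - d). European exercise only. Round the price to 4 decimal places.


dt = T/N = 0.333333
u = exp(sigma*sqrt(dt)) = 1.096777; d = 1/u = 0.911762
p = (exp((r-q)*dt) - d) / (u - d) = 0.558608
Discount per step: exp(-r*dt) = 0.985112
Stock lattice S(k, i) with i counting down-moves:
  k=0: S(0,0) = 56.3200
  k=1: S(1,0) = 61.7705; S(1,1) = 51.3504
  k=2: S(2,0) = 67.7485; S(2,1) = 56.3200; S(2,2) = 46.8194
  k=3: S(3,0) = 74.3050; S(3,1) = 61.7705; S(3,2) = 51.3504; S(3,3) = 42.6882
Terminal payoffs V(N, i) = max(K - S_T, 0):
  V(3,0) = 0.000000; V(3,1) = 0.000000; V(3,2) = 7.689552; V(3,3) = 16.351841
Backward induction: V(k, i) = exp(-r*dt) * [p * V(k+1, i) + (1-p) * V(k+1, i+1)].
  V(2,0) = exp(-r*dt) * [p*0.000000 + (1-p)*0.000000] = 0.000000
  V(2,1) = exp(-r*dt) * [p*0.000000 + (1-p)*7.689552] = 3.343575
  V(2,2) = exp(-r*dt) * [p*7.689552 + (1-p)*16.351841] = 11.341610
  V(1,0) = exp(-r*dt) * [p*0.000000 + (1-p)*3.343575] = 1.453855
  V(1,1) = exp(-r*dt) * [p*3.343575 + (1-p)*11.341610] = 6.771505
  V(0,0) = exp(-r*dt) * [p*1.453855 + (1-p)*6.771505] = 3.744433

Answer: Price = V(0,0) = 3.7444


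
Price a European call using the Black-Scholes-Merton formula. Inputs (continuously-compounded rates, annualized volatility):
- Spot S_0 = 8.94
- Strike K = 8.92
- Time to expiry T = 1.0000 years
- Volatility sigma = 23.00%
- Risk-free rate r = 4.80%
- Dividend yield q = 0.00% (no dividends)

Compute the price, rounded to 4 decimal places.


Answer: Price = 1.0364

Derivation:
d1 = (ln(S/K) + (r - q + 0.5*sigma^2) * T) / (sigma * sqrt(T)) = 0.33343323
d2 = d1 - sigma * sqrt(T) = 0.10343323
exp(-rT) = 0.95313379; exp(-qT) = 1.00000000
C = S_0 * exp(-qT) * N(d1) - K * exp(-rT) * N(d2)
N(d1) = 0.63059636; N(d2) = 0.54119043
C = 8.9400 * 1.00000000 * 0.63059636 - 8.9200 * 0.95313379 * 0.54119043 = 1.0364


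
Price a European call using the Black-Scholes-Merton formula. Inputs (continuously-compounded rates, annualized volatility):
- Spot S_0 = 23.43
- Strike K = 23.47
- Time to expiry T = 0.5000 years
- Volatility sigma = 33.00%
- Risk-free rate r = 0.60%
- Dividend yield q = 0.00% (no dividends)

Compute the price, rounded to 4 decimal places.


d1 = (ln(S/K) + (r - q + 0.5*sigma^2) * T) / (sigma * sqrt(T)) = 0.12221909
d2 = d1 - sigma * sqrt(T) = -0.11112615
exp(-rT) = 0.99700450; exp(-qT) = 1.00000000
C = S_0 * exp(-qT) * N(d1) - K * exp(-rT) * N(d2)
N(d1) = 0.54863725; N(d2) = 0.45575816
C = 23.4300 * 1.00000000 * 0.54863725 - 23.4700 * 0.99700450 * 0.45575816 = 2.1900

Answer: Price = 2.1900


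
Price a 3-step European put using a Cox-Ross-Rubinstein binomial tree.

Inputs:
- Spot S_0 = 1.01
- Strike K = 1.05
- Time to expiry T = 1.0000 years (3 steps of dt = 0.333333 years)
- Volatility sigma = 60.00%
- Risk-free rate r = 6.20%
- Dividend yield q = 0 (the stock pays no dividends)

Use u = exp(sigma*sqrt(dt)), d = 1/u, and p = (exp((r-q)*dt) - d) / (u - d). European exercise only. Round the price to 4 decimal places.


Answer: Price = V(0,0) = 0.2420

Derivation:
dt = T/N = 0.333333
u = exp(sigma*sqrt(dt)) = 1.413982; d = 1/u = 0.707222
p = (exp((r-q)*dt) - d) / (u - d) = 0.443799
Discount per step: exp(-r*dt) = 0.979545
Stock lattice S(k, i) with i counting down-moves:
  k=0: S(0,0) = 1.0100
  k=1: S(1,0) = 1.4281; S(1,1) = 0.7143
  k=2: S(2,0) = 2.0193; S(2,1) = 1.0100; S(2,2) = 0.5052
  k=3: S(3,0) = 2.8553; S(3,1) = 1.4281; S(3,2) = 0.7143; S(3,3) = 0.3573
Terminal payoffs V(N, i) = max(K - S_T, 0):
  V(3,0) = 0.000000; V(3,1) = 0.000000; V(3,2) = 0.335705; V(3,3) = 0.692736
Backward induction: V(k, i) = exp(-r*dt) * [p * V(k+1, i) + (1-p) * V(k+1, i+1)].
  V(2,0) = exp(-r*dt) * [p*0.000000 + (1-p)*0.000000] = 0.000000
  V(2,1) = exp(-r*dt) * [p*0.000000 + (1-p)*0.335705] = 0.182900
  V(2,2) = exp(-r*dt) * [p*0.335705 + (1-p)*0.692736] = 0.523358
  V(1,0) = exp(-r*dt) * [p*0.000000 + (1-p)*0.182900] = 0.099649
  V(1,1) = exp(-r*dt) * [p*0.182900 + (1-p)*0.523358] = 0.364649
  V(0,0) = exp(-r*dt) * [p*0.099649 + (1-p)*0.364649] = 0.241989


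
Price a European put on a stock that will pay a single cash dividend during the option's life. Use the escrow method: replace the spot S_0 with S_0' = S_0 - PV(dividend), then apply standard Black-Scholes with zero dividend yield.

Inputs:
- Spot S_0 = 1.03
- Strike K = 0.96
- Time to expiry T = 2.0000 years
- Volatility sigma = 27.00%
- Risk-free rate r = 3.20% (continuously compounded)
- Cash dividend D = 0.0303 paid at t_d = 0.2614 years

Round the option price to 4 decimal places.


PV(D) = D * exp(-r * t_d) = 0.0303 * 0.99167009 = 0.03004760
S_0' = S_0 - PV(D) = 1.0300 - 0.03004760 = 0.99995240
d1 = (ln(S_0'/K) + (r + sigma^2/2)*T) / (sigma*sqrt(T)) = 0.46531395
d2 = d1 - sigma*sqrt(T) = 0.08347629
exp(-rT) = 0.93800500
N(-d1) = 0.32085332; N(-d2) = 0.46673642
P = K * exp(-rT) * N(-d2) - S_0' * N(-d1) = 0.9600 * 0.93800500 * 0.46673642 - 0.99995240 * 0.32085332 = 0.0995

Answer: Price = 0.0995


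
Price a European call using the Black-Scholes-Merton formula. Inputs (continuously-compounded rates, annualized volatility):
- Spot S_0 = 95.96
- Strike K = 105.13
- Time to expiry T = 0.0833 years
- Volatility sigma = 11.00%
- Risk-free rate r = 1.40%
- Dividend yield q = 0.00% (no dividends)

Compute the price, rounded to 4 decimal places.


Answer: Price = 0.0021

Derivation:
d1 = (ln(S/K) + (r - q + 0.5*sigma^2) * T) / (sigma * sqrt(T)) = -2.82210915
d2 = d1 - sigma * sqrt(T) = -2.85385706
exp(-rT) = 0.99883448; exp(-qT) = 1.00000000
C = S_0 * exp(-qT) * N(d1) - K * exp(-rT) * N(d2)
N(d1) = 0.00238545; N(d2) = 0.00215960
C = 95.9600 * 1.00000000 * 0.00238545 - 105.1300 * 0.99883448 * 0.00215960 = 0.0021


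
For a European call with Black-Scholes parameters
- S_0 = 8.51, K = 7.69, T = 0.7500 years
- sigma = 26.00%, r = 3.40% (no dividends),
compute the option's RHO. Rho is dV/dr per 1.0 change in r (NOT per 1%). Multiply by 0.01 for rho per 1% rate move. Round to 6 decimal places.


d1 = 0.6758158435; d2 = 0.4506492385
phi(d1) = 0.3174921897; exp(-qT) = 1.0000000000; exp(-rT) = 0.9748223790
N(d2) = 0.6738788135
Rho = K*T*exp(-rT)*N(d2) = 7.6900 * 0.7500 * 0.9748223790 * 0.6738788135 = 3.788741

Answer: Rho = 3.788741
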